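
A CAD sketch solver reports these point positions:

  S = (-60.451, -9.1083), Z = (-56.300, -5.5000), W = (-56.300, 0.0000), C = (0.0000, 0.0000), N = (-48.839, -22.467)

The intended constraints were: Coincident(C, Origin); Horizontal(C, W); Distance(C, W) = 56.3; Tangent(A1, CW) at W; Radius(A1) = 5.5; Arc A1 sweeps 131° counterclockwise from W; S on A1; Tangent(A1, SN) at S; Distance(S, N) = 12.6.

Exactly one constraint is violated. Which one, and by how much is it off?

Distance(S, N) = 12.6 — off by 5.10.

C = (0.00, 0.00) ✓; C.y = 0.00, W.y = 0.00 ✓; |CW| = 56.30 ✓; ∠(ZW, WC) = 90.00° ✓; |ZW| = 5.500 ✓; bearing(Z→S) − bearing(Z→W) = 131.0° ✓; |ZS| = 5.500 ✓; ∠(ZS, SN) = 90.00° ✓; |SN| = 17.70 ✗.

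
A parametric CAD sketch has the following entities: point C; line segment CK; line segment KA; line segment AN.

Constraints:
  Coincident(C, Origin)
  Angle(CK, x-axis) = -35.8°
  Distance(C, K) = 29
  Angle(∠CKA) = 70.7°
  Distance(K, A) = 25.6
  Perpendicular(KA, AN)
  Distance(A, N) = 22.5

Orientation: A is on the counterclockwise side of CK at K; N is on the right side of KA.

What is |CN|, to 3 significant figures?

52.4

∠CKA = 70.7°, so KA runs at -35.8° + (180° − 70.7°) = 73.5° from the x-axis; with |KA| = 25.6, A = K + 25.6·(cos 73.5°, sin 73.5°) = (30.8, 7.58). The perpendicularity gives AN at right angles to KA; with |AN| = 22.5 on the right of KA, N = A + 22.5·(0.959, -0.284) = (52.4, 1.19). Then |CN| = |N − C| = 52.4.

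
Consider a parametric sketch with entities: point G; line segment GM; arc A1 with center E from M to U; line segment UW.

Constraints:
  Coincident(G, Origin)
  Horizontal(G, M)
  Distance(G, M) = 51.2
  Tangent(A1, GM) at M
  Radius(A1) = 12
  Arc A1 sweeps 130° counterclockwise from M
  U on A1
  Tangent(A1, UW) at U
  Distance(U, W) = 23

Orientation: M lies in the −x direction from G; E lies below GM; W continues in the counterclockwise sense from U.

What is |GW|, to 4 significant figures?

58.94

G is at the origin; GM is horizontal with |GM| = 51.2 and M on the −x side, so M = (-51.20, 0.000). A1 meets GM tangentially, so EM is at right angles to GM, so E = M + (0, -12) = (-51.20, -12.00). On A1, M sits at bearing 90° from E; a 130° counterclockwise sweep puts U at bearing 220°, so U = E + 12.0·(cos 220°, sin 220°) = (-60.39, -19.71). A1 meets UW tangentially, so EU is at right angles to UW, so UW runs along (−sin 220°, cos 220°); with |UW| = 23.0, W = (-45.61, -37.33). Then |GW| = |W − G| = 58.94.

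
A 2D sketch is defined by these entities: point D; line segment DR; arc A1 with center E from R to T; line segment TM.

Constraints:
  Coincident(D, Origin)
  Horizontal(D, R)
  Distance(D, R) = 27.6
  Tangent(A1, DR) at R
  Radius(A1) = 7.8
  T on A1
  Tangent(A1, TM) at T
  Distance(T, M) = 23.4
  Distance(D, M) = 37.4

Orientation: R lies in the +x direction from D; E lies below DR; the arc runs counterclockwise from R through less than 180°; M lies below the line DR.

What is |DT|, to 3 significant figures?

21.4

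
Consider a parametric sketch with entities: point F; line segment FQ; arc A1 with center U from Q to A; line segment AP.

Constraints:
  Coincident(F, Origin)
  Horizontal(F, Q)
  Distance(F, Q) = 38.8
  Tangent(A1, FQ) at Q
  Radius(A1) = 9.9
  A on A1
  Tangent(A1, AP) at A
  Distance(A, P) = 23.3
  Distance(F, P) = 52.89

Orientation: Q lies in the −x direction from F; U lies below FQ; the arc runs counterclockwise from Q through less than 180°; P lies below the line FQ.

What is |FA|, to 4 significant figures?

49.88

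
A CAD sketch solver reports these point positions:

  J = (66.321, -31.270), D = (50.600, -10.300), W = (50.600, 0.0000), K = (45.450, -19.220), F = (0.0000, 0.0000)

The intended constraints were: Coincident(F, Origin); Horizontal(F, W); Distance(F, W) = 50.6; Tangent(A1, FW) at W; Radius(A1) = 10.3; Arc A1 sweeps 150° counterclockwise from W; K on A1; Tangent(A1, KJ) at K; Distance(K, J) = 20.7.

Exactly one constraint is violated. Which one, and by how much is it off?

Distance(K, J) = 20.7 — off by 3.40.

F = (0.00, 0.00) ✓; F.y = 0.00, W.y = 0.00 ✓; |FW| = 50.60 ✓; ∠(DW, WF) = 90.00° ✓; |DW| = 10.30 ✓; bearing(D→K) − bearing(D→W) = 150.0° ✓; |DK| = 10.30 ✓; ∠(DK, KJ) = 90.00° ✓; |KJ| = 24.10 ✗.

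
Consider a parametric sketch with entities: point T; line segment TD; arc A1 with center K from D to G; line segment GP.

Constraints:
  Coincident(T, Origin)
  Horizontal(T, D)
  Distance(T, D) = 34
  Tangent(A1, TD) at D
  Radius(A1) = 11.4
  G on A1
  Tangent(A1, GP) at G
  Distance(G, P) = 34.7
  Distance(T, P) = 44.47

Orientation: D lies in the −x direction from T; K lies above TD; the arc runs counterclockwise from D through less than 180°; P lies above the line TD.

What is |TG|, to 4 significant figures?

24.50

Checks: |KG| = 11.40 ✓; ∠(KG, GP) = 90.00° ✓; |GP| = 34.70 ✓; |TP| = 44.47 ✓.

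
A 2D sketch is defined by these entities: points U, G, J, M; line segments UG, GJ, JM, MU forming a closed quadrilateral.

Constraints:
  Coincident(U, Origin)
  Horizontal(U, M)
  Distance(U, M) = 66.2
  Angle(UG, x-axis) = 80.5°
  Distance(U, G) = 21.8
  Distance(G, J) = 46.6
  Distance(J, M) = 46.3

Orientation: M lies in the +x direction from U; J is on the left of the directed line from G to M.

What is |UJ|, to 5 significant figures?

61.725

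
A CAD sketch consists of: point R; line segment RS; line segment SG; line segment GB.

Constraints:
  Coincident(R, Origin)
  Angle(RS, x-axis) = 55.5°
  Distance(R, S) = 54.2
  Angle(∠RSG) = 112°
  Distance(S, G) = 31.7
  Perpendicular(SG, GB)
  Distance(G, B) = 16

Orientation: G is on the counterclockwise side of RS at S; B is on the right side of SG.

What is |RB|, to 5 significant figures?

84.225

∠RSG = 112.0°, so SG runs at 55.5° + (180° − 112.0°) = 123.50° from the x-axis; with |SG| = 31.7, G = S + 31.7·(cos 123.50°, sin 123.50°) = (13.203, 71.102). SG ⟂ GB; with |GB| = 16.0 on the right of SG, B = G + 16.0·(0.83389, 0.55194) = (26.545, 79.933). Then |RB| = |B − R| = 84.225.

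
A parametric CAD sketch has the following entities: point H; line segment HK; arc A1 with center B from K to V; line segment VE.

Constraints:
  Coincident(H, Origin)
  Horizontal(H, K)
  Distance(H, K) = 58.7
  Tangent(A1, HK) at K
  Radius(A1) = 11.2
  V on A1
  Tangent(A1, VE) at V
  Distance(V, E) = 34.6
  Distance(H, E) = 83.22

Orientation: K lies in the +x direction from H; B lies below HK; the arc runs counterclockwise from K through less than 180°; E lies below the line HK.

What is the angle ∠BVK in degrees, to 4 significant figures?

27.50°

Checks: |BV| = 11.20 ✓; ∠(BV, VE) = 90.00° ✓; |VE| = 34.60 ✓; |HE| = 83.22 ✓.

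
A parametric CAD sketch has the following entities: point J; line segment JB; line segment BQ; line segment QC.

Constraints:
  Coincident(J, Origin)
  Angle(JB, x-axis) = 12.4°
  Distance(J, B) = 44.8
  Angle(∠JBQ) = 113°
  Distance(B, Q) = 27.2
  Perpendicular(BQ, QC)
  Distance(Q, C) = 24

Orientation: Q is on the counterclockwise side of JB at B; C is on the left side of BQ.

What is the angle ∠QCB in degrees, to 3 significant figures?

48.6°

∠JBQ = 113.0°, so BQ runs at 12.4° + (180° − 113.0°) = 79.4° from the x-axis; with |BQ| = 27.2, Q = B + 27.2·(cos 79.4°, sin 79.4°) = (48.8, 36.4). BQ is perpendicular to QC; with |QC| = 24.0 on the left of BQ, C = Q + 24.0·(-0.983, 0.184) = (25.2, 40.8). Then cos ∠QCB = CQ·CB / (|CQ||CB|), giving 48.6°.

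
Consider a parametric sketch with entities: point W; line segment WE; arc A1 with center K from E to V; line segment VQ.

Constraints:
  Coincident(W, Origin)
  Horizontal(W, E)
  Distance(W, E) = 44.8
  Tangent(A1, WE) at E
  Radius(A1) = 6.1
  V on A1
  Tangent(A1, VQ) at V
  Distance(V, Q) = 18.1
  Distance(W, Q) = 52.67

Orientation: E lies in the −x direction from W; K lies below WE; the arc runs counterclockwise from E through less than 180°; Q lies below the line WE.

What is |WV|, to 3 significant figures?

51.3

Checks: |KV| = 6.100 ✓; ∠(KV, VQ) = 90.00° ✓; |VQ| = 18.10 ✓; |WQ| = 52.67 ✓.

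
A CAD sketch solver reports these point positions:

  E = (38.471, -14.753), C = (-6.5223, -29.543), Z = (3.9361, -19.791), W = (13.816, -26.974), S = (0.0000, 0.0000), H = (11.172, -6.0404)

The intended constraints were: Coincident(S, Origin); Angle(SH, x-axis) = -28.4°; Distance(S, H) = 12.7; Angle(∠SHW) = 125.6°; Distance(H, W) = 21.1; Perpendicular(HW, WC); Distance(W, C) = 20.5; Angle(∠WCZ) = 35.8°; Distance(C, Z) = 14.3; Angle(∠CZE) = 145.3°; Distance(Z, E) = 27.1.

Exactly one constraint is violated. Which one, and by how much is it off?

Distance(Z, E) = 27.1 — off by 7.80.

S = (0.00, 0.00) ✓; SH at -28.40° ✓; |SH| = 12.70 ✓; ∠SHW = 125.6° ✓; |HW| = 21.10 ✓; ∠(HW, WC) = 90.00° ✓; |WC| = 20.50 ✓; ∠WCZ = 35.80° ✓; |CZ| = 14.30 ✓; ∠CZE = 145.3° ✓; |ZE| = 34.90 ✗.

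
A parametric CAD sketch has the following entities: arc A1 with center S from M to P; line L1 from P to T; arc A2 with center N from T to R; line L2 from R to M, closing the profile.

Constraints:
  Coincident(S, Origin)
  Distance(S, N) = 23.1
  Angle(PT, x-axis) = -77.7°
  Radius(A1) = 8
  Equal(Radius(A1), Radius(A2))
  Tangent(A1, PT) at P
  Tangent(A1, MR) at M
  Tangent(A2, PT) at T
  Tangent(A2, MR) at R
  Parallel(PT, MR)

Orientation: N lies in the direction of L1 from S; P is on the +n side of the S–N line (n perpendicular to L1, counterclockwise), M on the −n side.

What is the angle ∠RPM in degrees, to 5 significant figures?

55.292°

The slot axis is L1's direction at -77.7°, so u = (cos -77.7°, sin -77.7°) = (0.21303, -0.97705) and n = (−sin -77.7°, cos -77.7°) = (0.97705, 0.21303). S is at the origin and N lies 23.1 along u from S, so N = 23.1·u = (4.9210, -22.570). Tangency of A1 to both parallel lines with radius 8.0 puts P and M at S ± 8.0·n: P = (7.8164, 1.7042), M = (-7.8164, -1.7042). Equal radii place T and R the same way about N: T = N + 8.0·n = (12.737, -20.866), R = N − 8.0·n = (-2.8954, -24.274). Then cos ∠RPM = PR·PM / (|PR||PM|), giving 55.292°.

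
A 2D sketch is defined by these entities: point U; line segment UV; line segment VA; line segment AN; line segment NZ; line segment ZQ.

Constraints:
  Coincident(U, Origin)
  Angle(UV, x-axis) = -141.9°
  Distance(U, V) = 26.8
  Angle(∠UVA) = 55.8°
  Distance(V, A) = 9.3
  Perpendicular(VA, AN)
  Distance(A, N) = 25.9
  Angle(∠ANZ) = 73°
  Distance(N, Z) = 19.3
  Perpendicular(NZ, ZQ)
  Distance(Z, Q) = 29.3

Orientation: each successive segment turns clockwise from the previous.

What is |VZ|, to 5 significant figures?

22.231

U is at the origin; UV runs at -141.9° with length 26.8, so V = (-21.090, -16.537). ∠UVA = 55.8° gives VA at 93.900° from the x-axis; with |VA| = 9.3, A = (-21.722, -7.2581). The perpendicularity gives AN at right angles to VA, so AN runs at 3.9000°; with |AN| = 25.9, N = (4.1176, -5.4965). ∠ANZ = 73.0° gives NZ at -103.10° from the x-axis; with |NZ| = 19.3, Z = (-0.25675, -24.294). Then |VZ| = |Z − V| = 22.231.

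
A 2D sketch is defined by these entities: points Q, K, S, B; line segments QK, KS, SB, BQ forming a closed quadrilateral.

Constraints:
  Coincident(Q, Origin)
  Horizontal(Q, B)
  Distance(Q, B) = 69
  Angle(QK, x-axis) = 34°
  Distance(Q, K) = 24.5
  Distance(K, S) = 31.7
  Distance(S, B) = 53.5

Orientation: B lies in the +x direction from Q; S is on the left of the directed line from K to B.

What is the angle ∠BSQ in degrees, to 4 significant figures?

79.32°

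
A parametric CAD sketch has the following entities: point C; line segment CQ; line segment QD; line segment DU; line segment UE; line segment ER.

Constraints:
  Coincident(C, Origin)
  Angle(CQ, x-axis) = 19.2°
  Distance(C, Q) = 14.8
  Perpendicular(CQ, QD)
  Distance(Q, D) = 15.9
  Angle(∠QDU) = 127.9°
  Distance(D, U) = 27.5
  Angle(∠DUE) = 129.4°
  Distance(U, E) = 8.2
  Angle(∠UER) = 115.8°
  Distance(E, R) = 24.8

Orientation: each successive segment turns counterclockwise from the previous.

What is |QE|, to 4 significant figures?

42.92

C is at the origin; CQ runs at 19.2° with length 14.8, so Q = (13.98, 4.867). CQ ⟂ QD, so QD runs at 109.2°; with |QD| = 15.9, D = (8.748, 19.88). ∠QDU = 127.9° gives DU at 161.3° from the x-axis; with |DU| = 27.5, U = (-17.30, 28.70). ∠DUE = 129.4° gives UE at -148.1° from the x-axis; with |UE| = 8.2, E = (-24.26, 24.37). Then |QE| = |E − Q| = 42.92.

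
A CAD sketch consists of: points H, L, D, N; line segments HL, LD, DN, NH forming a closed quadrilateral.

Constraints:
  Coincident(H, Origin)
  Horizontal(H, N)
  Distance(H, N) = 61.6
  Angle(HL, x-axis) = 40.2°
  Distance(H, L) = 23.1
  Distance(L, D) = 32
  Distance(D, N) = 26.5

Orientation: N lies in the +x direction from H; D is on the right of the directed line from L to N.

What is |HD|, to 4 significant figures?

38.65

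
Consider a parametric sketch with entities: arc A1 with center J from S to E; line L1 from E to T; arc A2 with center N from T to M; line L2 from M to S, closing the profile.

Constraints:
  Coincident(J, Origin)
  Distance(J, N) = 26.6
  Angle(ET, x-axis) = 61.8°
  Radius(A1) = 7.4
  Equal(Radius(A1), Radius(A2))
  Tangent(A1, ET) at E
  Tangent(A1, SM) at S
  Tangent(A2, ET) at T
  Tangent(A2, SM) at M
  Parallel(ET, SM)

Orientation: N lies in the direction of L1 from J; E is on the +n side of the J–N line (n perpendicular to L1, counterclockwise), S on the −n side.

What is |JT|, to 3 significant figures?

27.6

The slot axis is L1's direction at 61.8°, so u = (cos 61.8°, sin 61.8°) = (0.473, 0.881) and n = (−sin 61.8°, cos 61.8°) = (-0.881, 0.473). J is at the origin and N lies 26.6 along u from J, so N = 26.6·u = (12.6, 23.4). Tangency of A1 to both parallel lines with radius 7.4 puts E and S at J ± 7.4·n: E = (-6.52, 3.50), S = (6.52, -3.50). Equal radii place T and M the same way about N: T = N + 7.4·n = (6.05, 26.9), M = N − 7.4·n = (19.1, 19.9). Then |JT| = |T − J| = 27.6.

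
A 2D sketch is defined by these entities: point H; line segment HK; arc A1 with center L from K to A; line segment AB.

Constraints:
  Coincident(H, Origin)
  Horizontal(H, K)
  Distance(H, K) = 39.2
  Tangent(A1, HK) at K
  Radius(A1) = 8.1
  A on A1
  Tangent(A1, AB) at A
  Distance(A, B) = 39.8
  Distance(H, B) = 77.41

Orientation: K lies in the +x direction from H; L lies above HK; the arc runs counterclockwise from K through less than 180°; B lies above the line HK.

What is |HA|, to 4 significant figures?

46.03

Checks: ∠(LK, KH) = 90.00° ✓; |LK| = 8.100 ✓; |LA| = 8.100 ✓; ∠(LA, AB) = 90.00° ✓; |AB| = 39.80 ✓; |HB| = 77.41 ✓.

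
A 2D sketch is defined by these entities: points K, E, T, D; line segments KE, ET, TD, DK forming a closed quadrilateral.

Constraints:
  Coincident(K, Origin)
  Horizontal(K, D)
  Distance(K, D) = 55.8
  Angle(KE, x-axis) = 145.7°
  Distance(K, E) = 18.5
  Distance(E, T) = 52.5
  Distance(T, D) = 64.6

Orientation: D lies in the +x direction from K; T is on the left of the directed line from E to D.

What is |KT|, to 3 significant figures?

54.5

Checks: |ET| = 52.50 ✓; |TD| = 64.60 ✓.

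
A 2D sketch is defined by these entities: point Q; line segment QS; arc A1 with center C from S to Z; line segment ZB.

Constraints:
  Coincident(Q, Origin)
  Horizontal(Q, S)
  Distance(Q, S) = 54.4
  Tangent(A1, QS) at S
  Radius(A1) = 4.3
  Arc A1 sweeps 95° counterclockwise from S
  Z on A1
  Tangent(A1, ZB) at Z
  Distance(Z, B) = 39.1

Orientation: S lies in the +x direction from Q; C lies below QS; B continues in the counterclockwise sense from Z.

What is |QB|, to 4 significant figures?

69.05

Q is at the origin; Q and S share the same y with |QS| = 54.4 and S on the +x side, so S = (54.40, 0.000). The tangent condition forces CS to be normal to QS, so C = S + (0, -4.3) = (54.40, -4.300). On A1, S sits at bearing 90° from C; a 95° counterclockwise sweep puts Z at bearing 185°, so Z = C + 4.3·(cos 185°, sin 185°) = (50.12, -4.675). Tangency of A1 to ZB means the radius CZ is perpendicular to ZB, so ZB runs along (−sin 185°, cos 185°); with |ZB| = 39.1, B = (53.52, -43.63). Then |QB| = |B − Q| = 69.05.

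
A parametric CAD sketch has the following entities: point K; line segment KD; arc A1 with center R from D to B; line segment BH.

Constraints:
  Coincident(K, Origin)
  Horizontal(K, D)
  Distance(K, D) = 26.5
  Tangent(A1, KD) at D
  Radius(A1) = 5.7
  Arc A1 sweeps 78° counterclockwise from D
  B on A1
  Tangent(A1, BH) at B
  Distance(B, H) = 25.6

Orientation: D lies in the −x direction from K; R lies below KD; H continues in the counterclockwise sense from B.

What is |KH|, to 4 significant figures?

47.67

K is at the origin; KD is horizontal with |KD| = 26.5 and D on the −x side, so D = (-26.50, 0.000). Since A1 is tangent to KD there, RD ⟂ KD, so R = D + (0, -5.7) = (-26.50, -5.700). On A1, D sits at bearing 90° from R; a 78° counterclockwise sweep puts B at bearing 168°, so B = R + 5.7·(cos 168°, sin 168°) = (-32.08, -4.515). Tangency of A1 to BH means the radius RB is perpendicular to BH, so BH runs along (−sin 168°, cos 168°); with |BH| = 25.6, H = (-37.40, -29.56). Then |KH| = |H − K| = 47.67.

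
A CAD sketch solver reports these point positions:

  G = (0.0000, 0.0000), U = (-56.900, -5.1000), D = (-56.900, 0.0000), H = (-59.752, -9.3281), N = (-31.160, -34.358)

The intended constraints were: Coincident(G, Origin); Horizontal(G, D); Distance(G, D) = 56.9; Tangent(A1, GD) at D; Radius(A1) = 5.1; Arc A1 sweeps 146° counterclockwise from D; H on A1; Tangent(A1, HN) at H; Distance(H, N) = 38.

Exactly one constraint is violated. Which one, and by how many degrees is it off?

Tangent(A1, HN) at H — off by 7.20°.

G = (0.00, 0.00) ✓; G.y = 0.00, D.y = 0.00 ✓; |GD| = 56.90 ✓; ∠(UD, DG) = 90.00° ✓; |UD| = 5.100 ✓; bearing(U→H) − bearing(U→D) = 146.0° ✓; |UH| = 5.100 ✓; ∠(UH, HN) = 97.20° ✗; |HN| = 38.00 ✓.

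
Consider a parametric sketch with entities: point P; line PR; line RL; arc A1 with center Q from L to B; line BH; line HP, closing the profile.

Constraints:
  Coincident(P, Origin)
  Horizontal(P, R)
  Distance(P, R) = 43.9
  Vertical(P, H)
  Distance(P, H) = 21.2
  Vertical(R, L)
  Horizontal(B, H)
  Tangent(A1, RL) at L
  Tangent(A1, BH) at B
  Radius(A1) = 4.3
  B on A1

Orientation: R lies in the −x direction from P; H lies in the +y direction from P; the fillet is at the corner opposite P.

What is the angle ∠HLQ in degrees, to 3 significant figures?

5.59°

P is at the origin; PR is horizontal with |PR| = 43.9 and R on the −x side, so R = (-43.9, 0.00). PH is vertical with |PH| = 21.2 and H on the +y side, so H = (0.00, 21.2). The virtual corner opposite P is at (-43.9, 21.2). Since A1 is tangent to RL there, QL ⟂ RL and the tangent condition forces QB to be normal to BH, with radius 4.3, so the center Q sits 4.3 in from both sides at Q = (-39.6, 16.9). That places the tangent points at L = (-43.9, 16.9) on RL and B = (-39.6, 21.2) on BH. Then cos ∠HLQ = LH·LQ / (|LH||LQ|), giving 5.59°.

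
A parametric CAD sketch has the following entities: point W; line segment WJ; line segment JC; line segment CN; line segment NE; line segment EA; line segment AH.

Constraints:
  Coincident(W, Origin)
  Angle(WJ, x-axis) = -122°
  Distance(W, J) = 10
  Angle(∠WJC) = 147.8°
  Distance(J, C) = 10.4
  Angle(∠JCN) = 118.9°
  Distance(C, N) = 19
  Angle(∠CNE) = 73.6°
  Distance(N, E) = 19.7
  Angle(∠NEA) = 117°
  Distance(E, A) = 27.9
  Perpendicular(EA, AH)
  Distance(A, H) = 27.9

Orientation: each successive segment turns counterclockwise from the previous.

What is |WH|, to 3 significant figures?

26.8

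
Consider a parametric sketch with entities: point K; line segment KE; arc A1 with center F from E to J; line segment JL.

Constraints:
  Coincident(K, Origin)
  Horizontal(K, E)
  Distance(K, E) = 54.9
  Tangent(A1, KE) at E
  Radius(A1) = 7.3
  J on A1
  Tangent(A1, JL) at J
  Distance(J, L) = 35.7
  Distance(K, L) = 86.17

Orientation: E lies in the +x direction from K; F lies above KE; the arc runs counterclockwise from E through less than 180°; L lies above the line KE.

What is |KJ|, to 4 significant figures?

61.36

Checks: |FJ| = 7.300 ✓; ∠(FJ, JL) = 90.00° ✓; |JL| = 35.70 ✓; |KL| = 86.17 ✓.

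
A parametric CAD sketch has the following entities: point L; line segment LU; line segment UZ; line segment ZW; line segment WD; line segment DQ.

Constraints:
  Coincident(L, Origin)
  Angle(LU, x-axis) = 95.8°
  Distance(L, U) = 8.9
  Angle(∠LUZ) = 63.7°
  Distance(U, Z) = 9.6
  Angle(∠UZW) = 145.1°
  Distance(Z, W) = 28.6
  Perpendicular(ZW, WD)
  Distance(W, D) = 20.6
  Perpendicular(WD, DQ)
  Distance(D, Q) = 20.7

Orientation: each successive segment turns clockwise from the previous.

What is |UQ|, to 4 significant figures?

21.84

L is at the origin; LU runs at 95.8° with length 8.9, so U = (-0.8994, 8.854). ∠LUZ = 63.7° gives UZ at -20.50° from the x-axis; with |UZ| = 9.6, Z = (8.093, 5.492). ∠UZW = 145.1° gives ZW at -55.40° from the x-axis; with |ZW| = 28.6, W = (24.33, -18.05). ZW ⟂ WD, so WD runs at -145.4°; with |WD| = 20.6, D = (7.376, -29.75). WD ⟂ DQ, so DQ runs at 124.6°; with |DQ| = 20.7, Q = (-4.378, -12.71). Then |UQ| = |Q − U| = 21.84.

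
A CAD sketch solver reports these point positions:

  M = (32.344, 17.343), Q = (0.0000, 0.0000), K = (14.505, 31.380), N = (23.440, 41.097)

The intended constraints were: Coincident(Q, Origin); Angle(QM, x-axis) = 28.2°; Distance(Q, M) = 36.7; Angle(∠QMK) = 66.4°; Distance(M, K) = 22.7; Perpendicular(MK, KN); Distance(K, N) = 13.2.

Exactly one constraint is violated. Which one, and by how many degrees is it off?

Perpendicular(MK, KN) — off by 4.40°.

Q = (0.00, 0.00) ✓; QM at 28.20° ✓; |QM| = 36.70 ✓; ∠QMK = 66.40° ✓; |MK| = 22.70 ✓; ∠(MK, KN) = 94.40° ✗; |KN| = 13.20 ✓.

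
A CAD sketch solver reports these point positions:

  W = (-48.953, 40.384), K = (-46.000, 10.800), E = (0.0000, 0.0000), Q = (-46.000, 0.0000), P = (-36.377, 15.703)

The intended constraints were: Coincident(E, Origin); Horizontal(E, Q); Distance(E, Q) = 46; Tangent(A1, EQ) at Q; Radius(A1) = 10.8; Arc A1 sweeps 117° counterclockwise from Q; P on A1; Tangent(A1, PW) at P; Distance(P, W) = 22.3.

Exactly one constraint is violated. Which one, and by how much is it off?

Distance(P, W) = 22.3 — off by 5.40.

E = (0.00, 0.00) ✓; E.y = 0.00, Q.y = 0.00 ✓; |EQ| = 46.00 ✓; ∠(KQ, QE) = 90.00° ✓; |KQ| = 10.80 ✓; bearing(K→P) − bearing(K→Q) = 117.0° ✓; |KP| = 10.80 ✓; ∠(KP, PW) = 90.00° ✓; |PW| = 27.70 ✗.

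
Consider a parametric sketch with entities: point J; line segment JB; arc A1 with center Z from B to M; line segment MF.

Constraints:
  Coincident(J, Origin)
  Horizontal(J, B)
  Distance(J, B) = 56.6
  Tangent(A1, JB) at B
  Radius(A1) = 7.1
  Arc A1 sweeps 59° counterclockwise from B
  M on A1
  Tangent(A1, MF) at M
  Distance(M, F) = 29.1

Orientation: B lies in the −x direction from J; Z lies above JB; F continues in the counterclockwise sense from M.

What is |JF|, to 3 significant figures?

45.5

J is at the origin; J and B share the same y with |JB| = 56.6 and B on the −x side, so B = (-56.6, 0.00). Tangency of A1 to JB means the radius ZB is perpendicular to JB, so Z = B + (0, 7.1) = (-56.6, 7.10). On A1, B sits at bearing -90° from Z; a 59° counterclockwise sweep puts M at bearing -31°, so M = Z + 7.1·(cos -31°, sin -31°) = (-50.5, 3.44). The tangent condition forces ZM to be normal to MF, so MF runs along (−sin -31°, cos -31°); with |MF| = 29.1, F = (-35.5, 28.4). Then |JF| = |F − J| = 45.5.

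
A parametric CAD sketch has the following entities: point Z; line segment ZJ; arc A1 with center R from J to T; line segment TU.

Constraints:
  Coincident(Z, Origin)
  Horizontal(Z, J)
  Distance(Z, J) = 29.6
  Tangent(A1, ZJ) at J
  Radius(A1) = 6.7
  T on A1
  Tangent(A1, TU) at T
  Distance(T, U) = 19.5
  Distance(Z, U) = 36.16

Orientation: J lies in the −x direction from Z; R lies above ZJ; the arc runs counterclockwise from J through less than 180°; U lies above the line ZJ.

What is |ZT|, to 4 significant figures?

24.03

Checks: ∠(RJ, JZ) = 90.00° ✓; |RT| = 6.700 ✓; ∠(RT, TU) = 90.00° ✓; |TU| = 19.50 ✓; |ZU| = 36.16 ✓.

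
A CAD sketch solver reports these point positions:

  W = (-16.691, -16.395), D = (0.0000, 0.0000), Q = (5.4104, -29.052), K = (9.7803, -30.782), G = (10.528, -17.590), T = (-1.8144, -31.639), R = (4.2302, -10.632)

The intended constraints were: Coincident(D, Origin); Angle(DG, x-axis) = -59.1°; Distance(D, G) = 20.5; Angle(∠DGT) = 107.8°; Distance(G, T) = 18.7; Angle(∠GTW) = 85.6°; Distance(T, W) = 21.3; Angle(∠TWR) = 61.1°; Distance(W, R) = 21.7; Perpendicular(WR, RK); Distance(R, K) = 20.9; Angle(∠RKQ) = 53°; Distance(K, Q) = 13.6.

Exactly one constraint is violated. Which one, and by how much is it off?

Distance(K, Q) = 13.6 — off by 8.90.

D = (0.00, 0.00) ✓; DG at -59.10° ✓; |DG| = 20.50 ✓; ∠DGT = 107.8° ✓; |GT| = 18.70 ✓; ∠GTW = 85.60° ✓; |TW| = 21.30 ✓; ∠TWR = 61.10° ✓; |WR| = 21.70 ✓; ∠(WR, RK) = 90.00° ✓; |RK| = 20.90 ✓; ∠RKQ = 53.00° ✓; |KQ| = 4.700 ✗.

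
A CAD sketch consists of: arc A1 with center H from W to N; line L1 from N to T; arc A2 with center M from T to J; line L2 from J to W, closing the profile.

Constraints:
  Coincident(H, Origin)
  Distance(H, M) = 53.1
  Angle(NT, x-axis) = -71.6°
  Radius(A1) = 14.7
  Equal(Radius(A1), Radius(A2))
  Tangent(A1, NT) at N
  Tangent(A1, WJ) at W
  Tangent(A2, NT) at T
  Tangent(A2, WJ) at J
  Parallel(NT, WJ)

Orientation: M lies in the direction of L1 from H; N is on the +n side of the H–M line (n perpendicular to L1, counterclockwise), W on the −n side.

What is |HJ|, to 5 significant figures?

55.097

The slot axis is L1's direction at -71.6°, so u = (cos -71.6°, sin -71.6°) = (0.31565, -0.94888) and n = (−sin -71.6°, cos -71.6°) = (0.94888, 0.31565). H is at the origin and M lies 53.1 along u from H, so M = 53.1·u = (16.761, -50.385). Tangency of A1 to both parallel lines with radius 14.7 puts N and W at H ± 14.7·n: N = (13.948, 4.6400), W = (-13.948, -4.6400). Equal radii place T and J the same way about M: T = M + 14.7·n = (30.709, -45.745), J = M − 14.7·n = (2.8125, -55.025). Then |HJ| = |J − H| = 55.097.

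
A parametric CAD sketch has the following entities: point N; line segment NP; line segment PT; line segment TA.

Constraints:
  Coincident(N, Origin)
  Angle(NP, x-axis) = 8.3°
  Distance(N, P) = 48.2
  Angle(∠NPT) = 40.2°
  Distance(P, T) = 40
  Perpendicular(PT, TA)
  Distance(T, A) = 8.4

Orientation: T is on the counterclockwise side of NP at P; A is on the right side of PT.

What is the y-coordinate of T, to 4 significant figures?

28.10

N is at the origin; NP runs at 8.3° with length 48.2, so P = 48.2·(cos 8.3°, sin 8.3°) = (47.70, 6.958). ∠NPT = 40.2°, so PT runs at 8.3° + (180° − 40.2°) = 148.1° from the x-axis; with |PT| = 40.0, T = P + 40.0·(cos 148.1°, sin 148.1°) = (13.74, 28.10). So T.y = 28.10.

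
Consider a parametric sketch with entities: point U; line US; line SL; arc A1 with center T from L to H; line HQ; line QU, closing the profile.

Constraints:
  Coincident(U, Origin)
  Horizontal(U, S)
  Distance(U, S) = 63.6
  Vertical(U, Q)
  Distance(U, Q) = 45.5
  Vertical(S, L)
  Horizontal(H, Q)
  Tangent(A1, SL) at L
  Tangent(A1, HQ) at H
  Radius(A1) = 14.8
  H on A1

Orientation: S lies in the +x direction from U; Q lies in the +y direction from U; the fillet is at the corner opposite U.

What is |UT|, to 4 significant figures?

57.65

U is at the origin; U and S share the same y with |US| = 63.6 and S on the +x side, so S = (63.60, 0.000). UQ is vertical with |UQ| = 45.5 and Q on the +y side, so Q = (0.000, 45.50). The virtual corner opposite U is at (63.60, 45.50). The tangent condition forces TL to be normal to SL and the tangent condition forces TH to be normal to HQ, with radius 14.8, so the center T sits 14.8 in from both sides at T = (48.80, 30.70). Then |UT| = |T − U| = 57.65.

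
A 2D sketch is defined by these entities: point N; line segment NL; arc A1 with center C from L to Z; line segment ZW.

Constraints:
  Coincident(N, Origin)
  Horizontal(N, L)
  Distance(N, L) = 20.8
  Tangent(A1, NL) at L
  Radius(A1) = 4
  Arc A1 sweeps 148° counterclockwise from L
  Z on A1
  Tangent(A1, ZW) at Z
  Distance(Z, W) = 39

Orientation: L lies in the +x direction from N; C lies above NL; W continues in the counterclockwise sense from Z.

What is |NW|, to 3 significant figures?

29.8

N is at the origin; N and L share the same y with |NL| = 20.8 and L on the +x side, so L = (20.8, 0.00). Tangency of A1 to NL means the radius CL is perpendicular to NL, so C = L + (0, 4) = (20.8, 4.00). On A1, L sits at bearing -90° from C; a 148° counterclockwise sweep puts Z at bearing 58°, so Z = C + 4.0·(cos 58°, sin 58°) = (22.9, 7.39). The tangent condition forces CZ to be normal to ZW, so ZW runs along (−sin 58°, cos 58°); with |ZW| = 39.0, W = (-10.2, 28.1). Then |NW| = |W − N| = 29.8.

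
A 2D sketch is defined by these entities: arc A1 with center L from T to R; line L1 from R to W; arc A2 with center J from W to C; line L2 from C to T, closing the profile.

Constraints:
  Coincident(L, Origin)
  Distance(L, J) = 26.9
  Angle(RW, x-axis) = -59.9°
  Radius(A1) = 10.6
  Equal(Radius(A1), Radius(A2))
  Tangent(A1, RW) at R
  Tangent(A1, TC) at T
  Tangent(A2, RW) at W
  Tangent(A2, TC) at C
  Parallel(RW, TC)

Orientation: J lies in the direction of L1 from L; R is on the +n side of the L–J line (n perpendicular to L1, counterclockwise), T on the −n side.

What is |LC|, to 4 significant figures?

28.91

The slot axis is L1's direction at -59.9°, so u = (cos -59.9°, sin -59.9°) = (0.5015, -0.8652) and n = (−sin -59.9°, cos -59.9°) = (0.8652, 0.5015). L is at the origin and J lies 26.9 along u from L, so J = 26.9·u = (13.49, -23.27). Tangency of A1 to both parallel lines with radius 10.6 puts R and T at L ± 10.6·n: R = (9.171, 5.316), T = (-9.171, -5.316). Equal radii place W and C the same way about J: W = J + 10.6·n = (22.66, -17.96), C = J − 10.6·n = (4.320, -28.59). Then |LC| = |C − L| = 28.91.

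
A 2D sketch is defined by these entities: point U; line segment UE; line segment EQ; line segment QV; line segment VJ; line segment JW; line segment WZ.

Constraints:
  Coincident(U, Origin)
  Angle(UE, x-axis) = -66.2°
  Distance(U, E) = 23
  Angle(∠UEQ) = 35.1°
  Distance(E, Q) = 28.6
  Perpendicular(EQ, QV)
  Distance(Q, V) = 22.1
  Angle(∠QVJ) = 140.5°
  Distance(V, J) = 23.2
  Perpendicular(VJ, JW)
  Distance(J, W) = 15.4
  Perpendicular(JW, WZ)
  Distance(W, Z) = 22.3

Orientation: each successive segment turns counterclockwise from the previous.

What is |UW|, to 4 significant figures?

23.93

U is at the origin; UE runs at -66.2° with length 23.0, so E = (9.282, -21.04). ∠UEQ = 35.1° gives EQ at 78.70° from the x-axis; with |EQ| = 28.6, Q = (14.89, 7.002). EQ ⟂ QV, so QV runs at 168.7°; with |QV| = 22.1, V = (-6.786, 11.33). ∠QVJ = 140.5° gives VJ at -151.8° from the x-axis; with |VJ| = 23.2, J = (-27.23, 0.3687). VJ ⟂ JW, so JW runs at -61.80°; with |JW| = 15.4, W = (-19.95, -13.20). Then |UW| = |W − U| = 23.93.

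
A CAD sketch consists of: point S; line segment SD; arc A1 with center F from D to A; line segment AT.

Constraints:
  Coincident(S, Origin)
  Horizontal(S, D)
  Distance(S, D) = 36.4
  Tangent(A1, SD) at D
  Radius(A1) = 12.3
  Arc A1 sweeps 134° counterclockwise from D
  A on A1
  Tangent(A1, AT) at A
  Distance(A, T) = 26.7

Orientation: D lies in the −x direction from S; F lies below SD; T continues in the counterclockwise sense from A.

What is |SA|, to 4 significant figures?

49.82

S is at the origin; SD is horizontal with |SD| = 36.4 and D on the −x side, so D = (-36.40, 0.000). A1 meets SD tangentially, so FD is at right angles to SD, so F = D + (0, -12.3) = (-36.40, -12.30). On A1, D sits at bearing 90° from F; a 134° counterclockwise sweep puts A at bearing 224°, so A = F + 12.3·(cos 224°, sin 224°) = (-45.25, -20.84). Then |SA| = |A − S| = 49.82.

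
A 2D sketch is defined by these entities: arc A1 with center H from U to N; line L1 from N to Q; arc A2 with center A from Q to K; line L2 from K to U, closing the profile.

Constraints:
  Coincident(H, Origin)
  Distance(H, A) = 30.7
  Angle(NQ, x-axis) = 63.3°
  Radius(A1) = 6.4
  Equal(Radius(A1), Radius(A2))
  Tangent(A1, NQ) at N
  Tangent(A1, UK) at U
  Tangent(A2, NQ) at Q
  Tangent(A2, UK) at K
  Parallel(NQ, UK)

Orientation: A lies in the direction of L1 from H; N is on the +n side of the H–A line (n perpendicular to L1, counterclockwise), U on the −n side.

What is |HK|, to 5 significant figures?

31.360

Tangency of A1 to both parallel lines with radius 6.4 puts N and U at H ± 6.4·n: N = (-5.7176, 2.8756), U = (5.7176, -2.8756). Equal radii place Q and K the same way about A: Q = A + 6.4·n = (8.0765, 30.302), K = A − 6.4·n = (19.512, 24.551). Then |HK| = |K − H| = 31.360.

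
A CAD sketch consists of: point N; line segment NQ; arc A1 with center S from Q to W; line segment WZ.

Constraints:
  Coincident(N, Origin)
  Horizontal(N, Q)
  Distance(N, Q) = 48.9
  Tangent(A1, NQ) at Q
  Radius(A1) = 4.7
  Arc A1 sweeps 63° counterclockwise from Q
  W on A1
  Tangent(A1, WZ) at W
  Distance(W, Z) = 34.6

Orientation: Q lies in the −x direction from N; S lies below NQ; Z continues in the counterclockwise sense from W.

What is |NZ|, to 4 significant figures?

76.47

N is at the origin; N and Q share the same y with |NQ| = 48.9 and Q on the −x side, so Q = (-48.90, 0.000). The tangent condition forces SQ to be normal to NQ, so S = Q + (0, -4.7) = (-48.90, -4.700). On A1, Q sits at bearing 90° from S; a 63° counterclockwise sweep puts W at bearing 153°, so W = S + 4.7·(cos 153°, sin 153°) = (-53.09, -2.566). A1 meets WZ tangentially, so SW is at right angles to WZ, so WZ runs along (−sin 153°, cos 153°); with |WZ| = 34.6, Z = (-68.80, -33.40). Then |NZ| = |Z − N| = 76.47.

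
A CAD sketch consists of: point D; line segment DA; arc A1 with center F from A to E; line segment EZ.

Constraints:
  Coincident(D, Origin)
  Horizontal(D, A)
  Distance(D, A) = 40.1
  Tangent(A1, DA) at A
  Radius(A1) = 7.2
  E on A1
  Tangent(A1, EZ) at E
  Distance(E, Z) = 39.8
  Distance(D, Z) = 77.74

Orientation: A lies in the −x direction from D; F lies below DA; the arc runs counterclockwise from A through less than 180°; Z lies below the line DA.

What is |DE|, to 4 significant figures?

46.02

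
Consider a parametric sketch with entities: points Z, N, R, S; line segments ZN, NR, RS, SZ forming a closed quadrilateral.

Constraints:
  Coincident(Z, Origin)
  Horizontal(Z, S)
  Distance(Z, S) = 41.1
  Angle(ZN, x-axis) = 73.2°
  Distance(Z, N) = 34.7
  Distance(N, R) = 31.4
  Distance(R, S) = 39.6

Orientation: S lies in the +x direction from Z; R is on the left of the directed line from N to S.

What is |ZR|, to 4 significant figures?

56.84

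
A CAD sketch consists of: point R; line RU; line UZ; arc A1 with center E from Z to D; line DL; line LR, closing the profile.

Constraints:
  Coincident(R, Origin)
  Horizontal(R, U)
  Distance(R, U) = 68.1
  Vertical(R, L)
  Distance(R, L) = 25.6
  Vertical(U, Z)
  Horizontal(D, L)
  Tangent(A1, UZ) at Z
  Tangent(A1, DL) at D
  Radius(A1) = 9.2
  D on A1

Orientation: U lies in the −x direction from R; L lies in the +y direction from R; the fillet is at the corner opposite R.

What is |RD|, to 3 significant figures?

64.2

R is at the origin; R and U share the same y with |RU| = 68.1 and U on the −x side, so U = (-68.1, 0.00). R and L share the same x with |RL| = 25.6 and L on the +y side, so L = (0.00, 25.6). The virtual corner opposite R is at (-68.1, 25.6). Tangency of A1 to UZ means the radius EZ is perpendicular to UZ and the tangent condition forces ED to be normal to DL, with radius 9.2, so the center E sits 9.2 in from both sides at E = (-58.9, 16.4). That places the tangent points at Z = (-68.1, 16.4) on UZ and D = (-58.9, 25.6) on DL. Then |RD| = |D − R| = 64.2.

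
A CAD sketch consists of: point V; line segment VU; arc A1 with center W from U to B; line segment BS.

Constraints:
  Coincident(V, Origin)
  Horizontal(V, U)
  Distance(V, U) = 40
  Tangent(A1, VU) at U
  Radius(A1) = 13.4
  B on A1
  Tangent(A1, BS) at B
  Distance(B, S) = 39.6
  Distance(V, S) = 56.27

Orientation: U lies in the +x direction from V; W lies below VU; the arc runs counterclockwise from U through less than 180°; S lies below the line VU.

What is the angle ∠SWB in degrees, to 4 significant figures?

71.31°

Checks: |WB| = 13.40 ✓; ∠(WB, BS) = 90.00° ✓; |BS| = 39.60 ✓; |VS| = 56.27 ✓.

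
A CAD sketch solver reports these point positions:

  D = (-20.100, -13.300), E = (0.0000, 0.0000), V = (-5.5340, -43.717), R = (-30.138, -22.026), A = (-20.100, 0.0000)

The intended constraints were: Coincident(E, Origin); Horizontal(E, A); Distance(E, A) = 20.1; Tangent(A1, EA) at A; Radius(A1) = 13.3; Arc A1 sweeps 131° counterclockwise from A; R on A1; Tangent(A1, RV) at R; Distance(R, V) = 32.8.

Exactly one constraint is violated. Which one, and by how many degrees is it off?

Tangent(A1, RV) at R — off by 7.60°.

E = (0.00, 0.00) ✓; E.y = 0.00, A.y = 0.00 ✓; |EA| = 20.10 ✓; ∠(DA, AE) = 90.00° ✓; |DA| = 13.30 ✓; bearing(D→R) − bearing(D→A) = 131.0° ✓; |DR| = 13.30 ✓; ∠(DR, RV) = 82.40° ✗; |RV| = 32.80 ✓.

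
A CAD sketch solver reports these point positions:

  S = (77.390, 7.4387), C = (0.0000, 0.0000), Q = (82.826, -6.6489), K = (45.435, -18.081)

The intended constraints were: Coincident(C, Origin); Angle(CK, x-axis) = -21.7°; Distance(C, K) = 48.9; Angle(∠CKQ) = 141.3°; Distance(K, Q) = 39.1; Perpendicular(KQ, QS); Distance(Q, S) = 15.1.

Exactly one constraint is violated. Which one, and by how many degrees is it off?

Perpendicular(KQ, QS) — off by 4.10°.

C = (0.00, 0.00) ✓; CK at -21.70° ✓; |CK| = 48.90 ✓; ∠CKQ = 141.3° ✓; |KQ| = 39.10 ✓; ∠(KQ, QS) = 94.10° ✗; |QS| = 15.10 ✓.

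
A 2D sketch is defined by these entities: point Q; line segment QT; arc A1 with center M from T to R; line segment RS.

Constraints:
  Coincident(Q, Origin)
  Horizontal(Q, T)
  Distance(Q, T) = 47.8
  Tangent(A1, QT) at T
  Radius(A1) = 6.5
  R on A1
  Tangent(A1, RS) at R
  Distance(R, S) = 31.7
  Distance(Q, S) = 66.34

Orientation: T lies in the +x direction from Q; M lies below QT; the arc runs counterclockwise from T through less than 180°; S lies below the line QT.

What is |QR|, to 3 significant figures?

42.8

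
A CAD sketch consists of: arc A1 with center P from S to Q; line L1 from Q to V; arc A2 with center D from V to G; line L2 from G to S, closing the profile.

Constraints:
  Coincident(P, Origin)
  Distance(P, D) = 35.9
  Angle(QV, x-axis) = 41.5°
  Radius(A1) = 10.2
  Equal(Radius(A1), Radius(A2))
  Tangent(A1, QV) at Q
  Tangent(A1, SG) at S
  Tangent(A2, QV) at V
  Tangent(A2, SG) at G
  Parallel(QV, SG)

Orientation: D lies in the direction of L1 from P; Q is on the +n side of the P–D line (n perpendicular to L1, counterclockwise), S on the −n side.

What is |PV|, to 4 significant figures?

37.32

The slot axis is L1's direction at 41.5°, so u = (cos 41.5°, sin 41.5°) = (0.7490, 0.6626) and n = (−sin 41.5°, cos 41.5°) = (-0.6626, 0.7490). P is at the origin and D lies 35.9 along u from P, so D = 35.9·u = (26.89, 23.79). Tangency of A1 to both parallel lines with radius 10.2 puts Q and S at P ± 10.2·n: Q = (-6.759, 7.639), S = (6.759, -7.639). Equal radii place V and G the same way about D: V = D + 10.2·n = (20.13, 31.43), G = D − 10.2·n = (33.65, 16.15). Then |PV| = |V − P| = 37.32.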